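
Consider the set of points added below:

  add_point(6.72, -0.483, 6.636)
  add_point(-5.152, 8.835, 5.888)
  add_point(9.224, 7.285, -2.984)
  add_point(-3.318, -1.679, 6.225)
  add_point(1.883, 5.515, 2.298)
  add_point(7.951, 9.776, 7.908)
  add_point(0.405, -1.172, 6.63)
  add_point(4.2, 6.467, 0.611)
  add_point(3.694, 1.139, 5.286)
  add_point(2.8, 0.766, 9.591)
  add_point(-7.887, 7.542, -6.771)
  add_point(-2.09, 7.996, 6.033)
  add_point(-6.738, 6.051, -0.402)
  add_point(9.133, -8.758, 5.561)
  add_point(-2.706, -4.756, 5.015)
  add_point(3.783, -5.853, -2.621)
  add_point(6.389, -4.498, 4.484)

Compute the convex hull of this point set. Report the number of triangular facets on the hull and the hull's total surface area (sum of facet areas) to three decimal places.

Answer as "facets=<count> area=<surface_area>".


Extreme-point indices: [1, 2, 3, 5, 9, 10, 12, 13, 14, 15] — 10 of 17 on the boundary.

Per-facet area ½‖(b−a)×(c−a)‖:
  f1: (p5, p2, p10) → 98.0991
  f2: (p5, p13, p2) → 98.6792
  f3: (p15, p2, p10) → 116.5685
  f4: (p15, p13, p2) → 72.2849
  f5: (p1, p5, p10) → 80.6285
  f6: (p9, p5, p13) → 59.3770
  f7: (p9, p1, p5) → 59.7110
  f8: (p9, p1, p3) → 38.9327
  f9: (p14, p15, p13) → 49.9128
  f10: (p14, p9, p13) → 51.7534
  f11: (p14, p9, p3) → 11.8030
  f12: (p14, p15, p10) → 87.1396
  f13: (p12, p1, p10) → 13.9118
  f14: (p12, p1, p3) → 35.6861
  f15: (p12, p14, p10) → 32.0565
  f16: (p12, p14, p3) → 15.6958
Σ area = 922.240

Euler characteristic 10−24+16 = 2 ✓

facets=16 area=922.240


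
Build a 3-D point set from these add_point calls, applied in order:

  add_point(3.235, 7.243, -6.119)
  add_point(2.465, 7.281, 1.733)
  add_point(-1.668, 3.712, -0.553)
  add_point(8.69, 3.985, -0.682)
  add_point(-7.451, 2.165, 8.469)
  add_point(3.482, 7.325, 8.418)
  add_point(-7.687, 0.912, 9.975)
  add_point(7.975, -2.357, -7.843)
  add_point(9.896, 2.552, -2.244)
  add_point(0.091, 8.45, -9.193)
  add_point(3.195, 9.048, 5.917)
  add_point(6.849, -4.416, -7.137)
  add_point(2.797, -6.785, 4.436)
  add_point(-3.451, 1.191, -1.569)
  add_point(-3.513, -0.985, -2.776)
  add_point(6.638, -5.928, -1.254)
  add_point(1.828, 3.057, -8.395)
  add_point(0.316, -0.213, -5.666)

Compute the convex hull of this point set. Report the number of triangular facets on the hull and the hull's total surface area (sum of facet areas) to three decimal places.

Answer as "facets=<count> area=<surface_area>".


Points on the hull: [0, 3, 4, 5, 6, 7, 8, 9, 10, 11, 12, 14, 15, 16, 17] (15 of 18).

Area of each hull facet:
  f1: (p5, p12, p6) → 83.3690
  f2: (p5, p12, p8) → 82.3815
  f3: (p14, p12, p6) → 70.8059
  f4: (p4, p5, p6) → 11.0214
  f5: (p4, p14, p6) → 9.9711
  f6: (p4, p14, p9) → 68.0809
  f7: (p10, p4, p9) → 99.8107
  f8: (p10, p4, p5) → 18.2043
  f9: (p11, p14, p12) → 60.0770
  f10: (p0, p9, p8) → 7.2233
  f11: (p0, p10, p9) → 21.6563
  f12: (p3, p5, p8) → 4.5018
  f13: (p3, p10, p5) → 14.8855
  f14: (p3, p0, p8) → 10.1039
  f15: (p3, p0, p10) → 41.3443
  f16: (p15, p12, p8) → 28.9438
  f17: (p15, p11, p12) → 11.2042
  f18: (p7, p9, p8) → 49.4200
  f19: (p7, p15, p8) → 28.0413
  f20: (p7, p15, p11) → 6.4332
  f21: (p16, p14, p9) → 23.5226
  f22: (p16, p7, p9) → 12.0549
  f23: (p16, p7, p11) → 9.7915
  f24: (p17, p11, p14) → 14.1305
  f25: (p17, p16, p14) → 7.4127
  f26: (p17, p16, p11) → 17.8663
Σ area = 812.258

Euler: V−E+F = 15−39+26 = 2.

facets=26 area=812.258


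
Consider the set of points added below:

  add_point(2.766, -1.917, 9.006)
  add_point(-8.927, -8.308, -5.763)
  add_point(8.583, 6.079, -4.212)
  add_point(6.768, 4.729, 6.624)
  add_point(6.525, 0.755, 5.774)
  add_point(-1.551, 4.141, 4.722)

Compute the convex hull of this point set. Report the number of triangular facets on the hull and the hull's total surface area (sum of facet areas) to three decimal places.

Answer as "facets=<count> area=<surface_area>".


facets=8 area=486.466

Hull vertices (6/6): indices [0, 1, 2, 3, 4, 5].

Facet areas (half cross-product norm):
  f1: (p5, p2, p1) → 121.9143
  f2: (p5, p3, p2) → 47.2852
  f3: (p5, p0, p1) → 76.6946
  f4: (p5, p3, p0) → 30.6249
  f5: (p4, p2, p1) → 121.2735
  f6: (p4, p0, p1) → 55.6166
  f7: (p4, p3, p2) → 22.4685
  f8: (p4, p3, p0) → 10.5888
Σ area = 486.466

Euler: V−E+F = 6−12+8 = 2.


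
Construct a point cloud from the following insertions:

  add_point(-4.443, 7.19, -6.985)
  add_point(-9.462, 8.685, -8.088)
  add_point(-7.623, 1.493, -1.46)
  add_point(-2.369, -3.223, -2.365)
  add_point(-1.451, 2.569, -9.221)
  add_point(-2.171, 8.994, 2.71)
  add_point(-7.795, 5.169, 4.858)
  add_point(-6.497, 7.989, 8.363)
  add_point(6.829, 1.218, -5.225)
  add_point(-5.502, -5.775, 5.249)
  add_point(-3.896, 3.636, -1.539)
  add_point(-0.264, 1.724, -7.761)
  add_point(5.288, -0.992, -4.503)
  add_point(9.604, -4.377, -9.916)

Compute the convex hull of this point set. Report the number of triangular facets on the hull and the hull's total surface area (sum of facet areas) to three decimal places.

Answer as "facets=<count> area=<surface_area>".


Extreme-point indices: [0, 1, 2, 3, 4, 5, 6, 7, 8, 9, 13] — 11 of 14 on the boundary.

Triangle areas on the boundary:
  f1: (p5, p7, p1) → 44.5140
  f2: (p3, p9, p13) → 40.3477
  f3: (p6, p7, p1) → 25.4484
  f4: (p6, p7, p9) → 22.5898
  f5: (p0, p13, p1) → 25.3926
  f6: (p0, p5, p1) → 25.2827
  f7: (p8, p5, p7) → 34.6150
  f8: (p8, p9, p13) → 65.1872
  f9: (p8, p7, p9) → 121.9994
  f10: (p8, p0, p13) → 41.6281
  f11: (p8, p0, p5) → 63.1743
  f12: (p4, p13, p1) → 7.1544
  f13: (p4, p3, p1) → 44.6109
  f14: (p4, p3, p13) → 57.6040
  f15: (p2, p3, p1) → 30.0220
  f16: (p2, p3, p9) → 30.1511
  f17: (p2, p6, p1) → 35.5873
  f18: (p2, p6, p9) → 36.1816
Σ area = 751.491

Check V−E+F: 11 − 27 + 18 = 2.

facets=18 area=751.491


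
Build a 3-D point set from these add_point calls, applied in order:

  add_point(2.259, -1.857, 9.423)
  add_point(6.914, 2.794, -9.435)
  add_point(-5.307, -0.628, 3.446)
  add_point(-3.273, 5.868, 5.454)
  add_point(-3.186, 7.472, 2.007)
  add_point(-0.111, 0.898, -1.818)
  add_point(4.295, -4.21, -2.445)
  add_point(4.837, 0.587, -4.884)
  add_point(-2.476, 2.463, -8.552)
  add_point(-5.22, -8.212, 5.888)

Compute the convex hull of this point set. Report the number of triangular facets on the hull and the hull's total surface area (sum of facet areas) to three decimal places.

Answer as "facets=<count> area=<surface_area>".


facets=12 area=582.218

Extreme-point indices: [0, 1, 2, 3, 4, 6, 8, 9] — 8 of 10 on the boundary.

Area of each hull facet:
  f1: (p8, p9, p2) → 43.2981
  f2: (p8, p4, p2) → 48.2828
  f3: (p8, p4, p1) → 54.7807
  f4: (p6, p0, p1) → 51.5155
  f5: (p6, p0, p9) → 60.5047
  f6: (p6, p8, p1) → 45.3788
  f7: (p6, p8, p9) → 74.6582
  f8: (p3, p0, p1) → 93.6342
  f9: (p3, p4, p1) → 25.5357
  f10: (p3, p4, p2) → 13.3690
  f11: (p3, p9, p2) → 17.6450
  f12: (p3, p0, p9) → 53.6150
Σ area = 582.218

Euler characteristic 8−18+12 = 2 ✓


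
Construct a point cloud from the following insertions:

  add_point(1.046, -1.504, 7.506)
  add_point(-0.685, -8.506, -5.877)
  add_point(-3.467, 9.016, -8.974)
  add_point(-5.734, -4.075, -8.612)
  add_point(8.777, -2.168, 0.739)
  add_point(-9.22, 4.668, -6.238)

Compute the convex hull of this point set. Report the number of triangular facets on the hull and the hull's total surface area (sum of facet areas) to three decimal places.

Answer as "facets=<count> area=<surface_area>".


facets=8 area=565.728

6 of the 6 inputs are extreme points: [0, 1, 2, 3, 4, 5].

Triangle areas on the boundary:
  f1: (p0, p1, p4) → 66.7157
  f2: (p2, p1, p4) → 114.1695
  f3: (p2, p0, p5) → 70.2562
  f4: (p2, p0, p4) → 97.2481
  f5: (p3, p2, p5) → 36.9932
  f6: (p3, p2, p1) → 41.9274
  f7: (p3, p0, p5) → 83.7510
  f8: (p3, p0, p1) → 54.6670
Σ area = 565.728

Check V−E+F: 6 − 12 + 8 = 2.


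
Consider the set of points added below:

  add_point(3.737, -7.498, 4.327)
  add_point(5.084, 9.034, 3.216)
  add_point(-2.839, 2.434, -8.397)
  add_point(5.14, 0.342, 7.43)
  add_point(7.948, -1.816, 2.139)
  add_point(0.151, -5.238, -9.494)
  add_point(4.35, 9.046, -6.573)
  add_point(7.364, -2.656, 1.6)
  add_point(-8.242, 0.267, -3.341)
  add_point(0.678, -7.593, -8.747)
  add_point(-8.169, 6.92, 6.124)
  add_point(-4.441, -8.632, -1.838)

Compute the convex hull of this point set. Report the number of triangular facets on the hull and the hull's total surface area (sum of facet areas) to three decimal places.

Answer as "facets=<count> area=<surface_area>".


facets=20 area=896.517

Hull vertices (12/12): indices [0, 1, 2, 3, 4, 5, 6, 7, 8, 9, 10, 11].

Facet areas (half cross-product norm):
  f1: (p11, p10, p8) → 52.0533
  f2: (p2, p5, p8) → 31.9240
  f3: (p2, p5, p6) → 38.2001
  f4: (p2, p10, p8) → 41.4305
  f5: (p2, p10, p6) → 79.5160
  f6: (p1, p6, p4) → 55.1753
  f7: (p1, p10, p6) → 66.7438
  f8: (p0, p11, p10) → 90.2397
  f9: (p7, p0, p4) → 3.0269
  f10: (p9, p0, p11) → 44.6225
  f11: (p9, p5, p8) → 13.4252
  f12: (p9, p11, p8) → 42.4090
  f13: (p9, p7, p0) → 42.8921
  f14: (p9, p7, p4) → 3.5279
  f15: (p9, p6, p4) → 98.6807
  f16: (p9, p5, p6) → 12.3880
  f17: (p3, p1, p10) → 64.6188
  f18: (p3, p0, p10) → 62.0392
  f19: (p3, p1, p4) → 30.7046
  f20: (p3, p0, p4) → 22.8993
Σ area = 896.517

Euler: V−E+F = 12−30+20 = 2.


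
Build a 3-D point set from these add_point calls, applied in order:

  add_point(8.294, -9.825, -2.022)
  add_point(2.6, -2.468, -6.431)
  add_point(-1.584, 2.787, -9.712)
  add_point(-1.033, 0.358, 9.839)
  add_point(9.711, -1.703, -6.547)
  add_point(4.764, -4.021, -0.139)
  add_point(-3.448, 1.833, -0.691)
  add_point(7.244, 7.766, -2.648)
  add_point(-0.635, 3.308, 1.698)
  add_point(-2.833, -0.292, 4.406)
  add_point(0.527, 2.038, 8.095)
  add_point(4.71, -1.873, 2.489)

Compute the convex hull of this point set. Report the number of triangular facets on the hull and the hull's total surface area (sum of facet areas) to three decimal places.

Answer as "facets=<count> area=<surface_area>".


facets=16 area=591.936

Extreme-point indices: [0, 2, 3, 4, 6, 7, 8, 9, 10, 11] — 10 of 12 on the boundary.

Triangle areas on the boundary:
  f1: (p0, p7, p4) → 40.9374
  f2: (p2, p7, p6) → 53.1075
  f3: (p2, p7, p4) → 59.4437
  f4: (p2, p0, p6) → 76.0162
  f5: (p2, p0, p4) → 56.4435
  f6: (p8, p7, p6) → 17.7193
  f7: (p8, p3, p6) → 15.7438
  f8: (p9, p3, p6) → 8.2559
  f9: (p9, p0, p6) → 44.3613
  f10: (p9, p0, p3) → 44.8595
  f11: (p11, p0, p7) → 50.3789
  f12: (p10, p8, p7) → 30.9616
  f13: (p10, p8, p3) → 7.6225
  f14: (p10, p11, p7) → 44.9192
  f15: (p10, p0, p3) → 24.6014
  f16: (p10, p11, p0) → 16.5641
Σ area = 591.936

Euler characteristic 10−24+16 = 2 ✓


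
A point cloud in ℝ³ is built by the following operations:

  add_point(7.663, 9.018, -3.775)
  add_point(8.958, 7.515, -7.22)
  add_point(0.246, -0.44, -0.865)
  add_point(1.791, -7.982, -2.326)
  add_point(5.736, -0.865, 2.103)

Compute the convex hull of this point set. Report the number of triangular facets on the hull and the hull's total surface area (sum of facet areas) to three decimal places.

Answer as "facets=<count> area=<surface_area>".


facets=6 area=214.541

Points on the hull: [0, 1, 2, 3, 4] (5 of 5).

Per-facet area ½‖(b−a)×(c−a)‖:
  f1: (p3, p1, p2) → 49.0874
  f2: (p4, p3, p2) → 24.2315
  f3: (p4, p3, p1) → 57.9094
  f4: (p0, p1, p2) → 24.4318
  f5: (p0, p4, p2) → 36.0442
  f6: (p0, p4, p1) → 22.8369
Σ area = 214.541

Euler characteristic 5−9+6 = 2 ✓


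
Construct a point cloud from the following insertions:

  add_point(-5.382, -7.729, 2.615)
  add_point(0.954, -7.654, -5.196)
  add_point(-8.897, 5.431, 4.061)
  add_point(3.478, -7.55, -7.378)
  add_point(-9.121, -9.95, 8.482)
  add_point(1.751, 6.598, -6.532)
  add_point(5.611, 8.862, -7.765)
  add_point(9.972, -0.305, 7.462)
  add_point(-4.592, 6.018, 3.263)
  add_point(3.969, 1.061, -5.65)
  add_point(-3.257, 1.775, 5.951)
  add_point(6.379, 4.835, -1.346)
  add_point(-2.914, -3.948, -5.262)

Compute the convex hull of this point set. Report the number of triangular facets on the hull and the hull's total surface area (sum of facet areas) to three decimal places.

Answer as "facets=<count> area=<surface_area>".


facets=16 area=951.118

Points on the hull: [1, 2, 3, 4, 5, 6, 7, 8, 10, 12] (10 of 13).

Area of each hull facet:
  f1: (p3, p7, p4) → 167.6794
  f2: (p3, p6, p7) → 132.4420
  f3: (p10, p7, p4) → 86.5154
  f4: (p10, p2, p4) → 46.0373
  f5: (p10, p2, p7) → 20.1010
  f6: (p8, p6, p7) → 118.2740
  f7: (p8, p2, p7) → 23.2817
  f8: (p8, p2, p6) → 20.0245
  f9: (p1, p3, p4) → 6.9399
  f10: (p5, p2, p6) → 20.3905
  f11: (p12, p1, p3) → 7.6573
  f12: (p12, p3, p6) → 59.1294
  f13: (p12, p5, p6) → 15.9066
  f14: (p12, p5, p2) → 78.8293
  f15: (p12, p2, p4) → 104.4353
  f16: (p12, p1, p4) → 43.4750
Σ area = 951.118

Euler: V−E+F = 10−24+16 = 2.


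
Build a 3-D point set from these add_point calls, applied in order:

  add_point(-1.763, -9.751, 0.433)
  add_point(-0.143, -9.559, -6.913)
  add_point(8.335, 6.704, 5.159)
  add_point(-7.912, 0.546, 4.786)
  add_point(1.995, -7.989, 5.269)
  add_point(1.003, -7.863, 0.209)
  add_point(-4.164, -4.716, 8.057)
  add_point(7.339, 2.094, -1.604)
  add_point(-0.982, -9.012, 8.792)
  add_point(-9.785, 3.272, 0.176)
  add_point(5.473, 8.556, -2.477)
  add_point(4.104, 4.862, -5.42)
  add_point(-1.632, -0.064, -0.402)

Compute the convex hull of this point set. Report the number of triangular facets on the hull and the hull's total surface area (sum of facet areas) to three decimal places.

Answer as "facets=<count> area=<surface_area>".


facets=18 area=799.022

11 of the 13 inputs are extreme points: [0, 1, 2, 3, 4, 6, 7, 8, 9, 10, 11].

Per-facet area ½‖(b−a)×(c−a)‖:
  f1: (p11, p1, p9) → 107.6332
  f2: (p3, p2, p9) → 48.6995
  f3: (p4, p8, p2) → 33.6903
  f4: (p4, p8, p1) → 23.7076
  f5: (p10, p2, p9) → 68.0792
  f6: (p10, p11, p9) → 36.7836
  f7: (p7, p11, p1) → 41.9558
  f8: (p7, p4, p2) → 54.8544
  f9: (p7, p4, p1) → 78.0951
  f10: (p7, p10, p2) → 25.7006
  f11: (p7, p10, p11) → 13.7924
  f12: (p6, p8, p2) → 45.9931
  f13: (p6, p3, p2) → 61.1436
  f14: (p0, p8, p1) → 10.2743
  f15: (p0, p6, p8) → 22.5759
  f16: (p0, p1, p9) → 57.3958
  f17: (p0, p3, p9) → 34.8544
  f18: (p0, p6, p3) → 33.7936
Σ area = 799.022

Euler characteristic 11−27+18 = 2 ✓


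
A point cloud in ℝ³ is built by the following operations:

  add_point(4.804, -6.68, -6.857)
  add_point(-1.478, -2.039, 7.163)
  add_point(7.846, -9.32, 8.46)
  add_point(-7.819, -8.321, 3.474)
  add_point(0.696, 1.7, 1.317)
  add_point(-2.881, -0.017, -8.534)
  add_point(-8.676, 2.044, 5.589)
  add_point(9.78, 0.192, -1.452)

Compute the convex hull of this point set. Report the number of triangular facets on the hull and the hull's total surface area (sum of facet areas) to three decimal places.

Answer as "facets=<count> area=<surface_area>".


Points on the hull: [0, 1, 2, 3, 4, 5, 6, 7] (8 of 8).

Per-facet area ½‖(b−a)×(c−a)‖:
  f1: (p3, p5, p6) → 76.7628
  f2: (p1, p2, p7) → 76.0808
  f3: (p1, p3, p6) → 38.5795
  f4: (p1, p3, p2) → 56.7482
  f5: (p4, p5, p6) → 54.5306
  f6: (p4, p5, p7) → 51.0423
  f7: (p4, p1, p6) → 30.3097
  f8: (p4, p1, p7) → 31.5101
  f9: (p0, p3, p2) → 114.0130
  f10: (p0, p3, p5) → 77.1917
  f11: (p0, p2, p7) → 68.9543
  f12: (p0, p5, p7) → 51.8455
Σ area = 727.569

Check V−E+F: 8 − 18 + 12 = 2.

facets=12 area=727.569


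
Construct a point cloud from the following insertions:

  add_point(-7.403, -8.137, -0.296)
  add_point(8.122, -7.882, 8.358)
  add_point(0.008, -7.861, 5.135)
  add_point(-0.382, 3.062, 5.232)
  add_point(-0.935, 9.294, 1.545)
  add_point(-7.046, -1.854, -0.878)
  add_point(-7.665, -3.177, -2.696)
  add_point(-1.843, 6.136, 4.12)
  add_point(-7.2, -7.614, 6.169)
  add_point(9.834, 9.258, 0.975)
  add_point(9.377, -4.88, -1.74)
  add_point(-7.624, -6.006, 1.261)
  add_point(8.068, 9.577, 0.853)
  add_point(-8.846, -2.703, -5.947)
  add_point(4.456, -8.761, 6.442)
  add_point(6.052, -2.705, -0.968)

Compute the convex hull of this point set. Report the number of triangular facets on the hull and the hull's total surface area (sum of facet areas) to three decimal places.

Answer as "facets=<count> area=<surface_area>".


Hull vertices (12/16): indices [0, 1, 3, 4, 5, 7, 8, 9, 10, 12, 13, 14].

Triangle areas on the boundary:
  f1: (p12, p9, p13) → 14.5413
  f2: (p10, p9, p13) → 135.4874
  f3: (p10, p1, p9) → 76.0066
  f4: (p7, p12, p9) → 5.7974
  f5: (p4, p12, p13) → 64.4476
  f6: (p4, p7, p13) → 31.2764
  f7: (p4, p7, p12) → 18.0598
  f8: (p5, p7, p13) → 20.7118
  f9: (p5, p8, p13) → 19.5177
  f10: (p5, p8, p7) → 48.6526
  f11: (p3, p8, p1) → 84.7801
  f12: (p3, p8, p7) → 19.3476
  f13: (p3, p1, p9) → 90.0584
  f14: (p3, p7, p9) → 22.2719
  f15: (p0, p10, p13) → 68.3666
  f16: (p0, p8, p13) → 19.4997
  f17: (p14, p10, p1) → 21.6002
  f18: (p14, p0, p10) → 70.3601
  f19: (p14, p8, p1) → 12.9404
  f20: (p14, p0, p8) → 37.9716
Σ area = 881.695

Euler characteristic 12−30+20 = 2 ✓

facets=20 area=881.695


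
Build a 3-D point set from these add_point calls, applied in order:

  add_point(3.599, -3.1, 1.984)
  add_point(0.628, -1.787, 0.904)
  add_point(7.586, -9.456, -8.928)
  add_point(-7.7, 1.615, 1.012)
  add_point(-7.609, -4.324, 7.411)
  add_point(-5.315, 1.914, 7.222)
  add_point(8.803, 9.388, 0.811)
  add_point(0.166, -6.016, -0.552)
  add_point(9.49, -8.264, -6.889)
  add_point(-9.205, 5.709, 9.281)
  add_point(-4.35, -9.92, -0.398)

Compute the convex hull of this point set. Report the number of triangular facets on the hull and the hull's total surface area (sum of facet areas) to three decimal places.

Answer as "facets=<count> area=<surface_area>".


facets=14 area=848.146

9 of the 11 inputs are extreme points: [0, 2, 3, 4, 5, 6, 8, 9, 10].

Per-facet area ½‖(b−a)×(c−a)‖:
  f1: (p2, p6, p8) → 23.2501
  f2: (p10, p2, p8) → 22.0693
  f3: (p0, p6, p8) → 79.5095
  f4: (p3, p6, p9) → 85.2348
  f5: (p3, p2, p6) → 175.4601
  f6: (p3, p10, p2) → 85.6375
  f7: (p5, p6, p9) → 45.8964
  f8: (p5, p0, p6) → 77.8570
  f9: (p4, p10, p8) → 64.8941
  f10: (p4, p0, p8) → 50.7492
  f11: (p4, p5, p0) → 37.8835
  f12: (p4, p5, p9) → 17.9370
  f13: (p4, p3, p9) → 38.2503
  f14: (p4, p3, p10) → 43.5168
Σ area = 848.146

Euler: V−E+F = 9−21+14 = 2.


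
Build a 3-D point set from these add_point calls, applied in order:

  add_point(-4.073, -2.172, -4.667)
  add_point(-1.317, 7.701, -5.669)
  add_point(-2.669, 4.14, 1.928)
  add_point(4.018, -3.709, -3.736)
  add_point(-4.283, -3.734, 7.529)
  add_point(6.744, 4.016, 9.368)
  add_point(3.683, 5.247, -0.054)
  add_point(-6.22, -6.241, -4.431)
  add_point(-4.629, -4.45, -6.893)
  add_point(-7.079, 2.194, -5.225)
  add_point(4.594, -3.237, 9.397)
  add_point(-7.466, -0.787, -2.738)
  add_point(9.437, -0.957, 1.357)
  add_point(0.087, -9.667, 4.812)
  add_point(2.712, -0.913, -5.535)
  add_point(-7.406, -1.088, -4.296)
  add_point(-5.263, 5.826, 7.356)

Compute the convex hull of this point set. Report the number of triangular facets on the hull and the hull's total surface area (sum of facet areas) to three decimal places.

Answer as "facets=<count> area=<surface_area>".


facets=26 area=837.905

Hull vertices (15/17): indices [1, 3, 4, 5, 6, 7, 8, 9, 10, 11, 12, 13, 14, 15, 16].

Area of each hull facet:
  f1: (p10, p13, p12) → 43.9132
  f2: (p5, p10, p12) → 33.9128
  f3: (p5, p16, p10) → 46.1257
  f4: (p5, p1, p16) → 84.0775
  f5: (p4, p10, p13) → 32.1876
  f6: (p4, p16, p10) → 43.6088
  f7: (p4, p16, p11) → 50.9487
  f8: (p7, p8, p13) → 17.7513
  f9: (p7, p4, p11) → 32.5467
  f10: (p7, p4, p13) → 44.5203
  f11: (p3, p13, p12) → 44.0567
  f12: (p3, p8, p13) → 51.1045
  f13: (p9, p16, p11) → 23.8213
  f14: (p9, p1, p16) → 51.2793
  f15: (p9, p1, p8) → 26.9284
  f16: (p6, p1, p12) → 21.8381
  f17: (p6, p5, p12) → 38.2366
  f18: (p6, p5, p1) → 17.0290
  f19: (p14, p1, p8) → 39.2822
  f20: (p14, p3, p8) → 14.7156
  f21: (p14, p1, p12) → 43.5342
  f22: (p14, p3, p12) → 13.5026
  f23: (p15, p7, p11) → 4.0985
  f24: (p15, p9, p11) → 2.7100
  f25: (p15, p7, p8) → 8.3818
  f26: (p15, p9, p8) → 7.7935
Σ area = 837.905

Euler characteristic 15−39+26 = 2 ✓


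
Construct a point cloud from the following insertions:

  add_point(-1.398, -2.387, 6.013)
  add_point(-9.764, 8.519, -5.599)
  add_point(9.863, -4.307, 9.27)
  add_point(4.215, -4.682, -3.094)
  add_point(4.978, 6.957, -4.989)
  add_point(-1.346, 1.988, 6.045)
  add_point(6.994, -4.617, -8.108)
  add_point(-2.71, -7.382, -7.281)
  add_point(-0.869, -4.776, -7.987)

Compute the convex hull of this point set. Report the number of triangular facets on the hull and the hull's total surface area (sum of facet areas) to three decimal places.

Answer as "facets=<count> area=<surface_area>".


Points on the hull: [0, 1, 2, 4, 5, 6, 7, 8] (8 of 9).

Facet areas (half cross-product norm):
  f1: (p6, p7, p2) → 88.8844
  f2: (p4, p6, p1) → 87.2052
  f3: (p4, p6, p2) → 103.8574
  f4: (p0, p7, p1) → 115.7184
  f5: (p0, p7, p2) → 81.1640
  f6: (p8, p7, p1) → 25.0915
  f7: (p8, p6, p1) → 53.7198
  f8: (p8, p6, p7) → 10.4451
  f9: (p5, p0, p1) → 31.6152
  f10: (p5, p0, p2) → 25.6997
  f11: (p5, p4, p1) → 93.3297
  f12: (p5, p4, p2) → 90.4633
Σ area = 807.194

Euler: V−E+F = 8−18+12 = 2.

facets=12 area=807.194


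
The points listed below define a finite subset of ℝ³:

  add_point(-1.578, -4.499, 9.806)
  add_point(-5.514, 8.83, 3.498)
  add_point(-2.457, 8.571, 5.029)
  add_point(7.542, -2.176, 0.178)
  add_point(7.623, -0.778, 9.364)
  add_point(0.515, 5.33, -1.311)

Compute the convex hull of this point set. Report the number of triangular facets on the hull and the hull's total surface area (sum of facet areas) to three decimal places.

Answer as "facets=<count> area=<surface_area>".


Extreme-point indices: [0, 1, 2, 3, 4, 5] — 6 of 6 on the boundary.

Per-facet area ½‖(b−a)×(c−a)‖:
  f1: (p5, p0, p1) → 61.4499
  f2: (p3, p0, p4) → 46.1479
  f3: (p3, p5, p4) → 48.2325
  f4: (p3, p5, p0) → 68.0464
  f5: (p2, p0, p1) → 22.9480
  f6: (p2, p0, p4) → 65.8963
  f7: (p2, p5, p1) → 13.2272
  f8: (p2, p5, p4) → 53.1433
Σ area = 379.091

Check V−E+F: 6 − 12 + 8 = 2.

facets=8 area=379.091


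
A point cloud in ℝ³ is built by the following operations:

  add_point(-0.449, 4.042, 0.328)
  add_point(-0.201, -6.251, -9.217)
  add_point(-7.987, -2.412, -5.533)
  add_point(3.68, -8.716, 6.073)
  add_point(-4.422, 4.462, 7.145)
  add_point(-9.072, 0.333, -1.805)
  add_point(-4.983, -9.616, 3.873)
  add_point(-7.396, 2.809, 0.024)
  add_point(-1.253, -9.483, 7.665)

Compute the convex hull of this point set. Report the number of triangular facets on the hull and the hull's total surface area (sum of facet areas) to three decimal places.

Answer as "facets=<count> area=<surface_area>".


Points on the hull: [0, 1, 2, 3, 4, 5, 6, 7, 8] (9 of 9).

Triangle areas on the boundary:
  f1: (p6, p4, p5) → 64.7011
  f2: (p6, p1, p3) → 63.9166
  f3: (p0, p4, p3) → 56.9740
  f4: (p0, p1, p3) → 94.7929
  f5: (p8, p4, p3) → 37.4356
  f6: (p8, p6, p3) → 12.4692
  f7: (p8, p6, p4) → 37.5988
  f8: (p2, p6, p5) → 28.4301
  f9: (p2, p6, p1) → 57.0463
  f10: (p2, p0, p1) → 53.9923
  f11: (p7, p2, p5) → 5.8864
  f12: (p7, p2, p0) → 26.3030
  f13: (p7, p4, p5) → 8.3170
  f14: (p7, p0, p4) → 24.9410
Σ area = 572.804

Euler characteristic 9−21+14 = 2 ✓

facets=14 area=572.804


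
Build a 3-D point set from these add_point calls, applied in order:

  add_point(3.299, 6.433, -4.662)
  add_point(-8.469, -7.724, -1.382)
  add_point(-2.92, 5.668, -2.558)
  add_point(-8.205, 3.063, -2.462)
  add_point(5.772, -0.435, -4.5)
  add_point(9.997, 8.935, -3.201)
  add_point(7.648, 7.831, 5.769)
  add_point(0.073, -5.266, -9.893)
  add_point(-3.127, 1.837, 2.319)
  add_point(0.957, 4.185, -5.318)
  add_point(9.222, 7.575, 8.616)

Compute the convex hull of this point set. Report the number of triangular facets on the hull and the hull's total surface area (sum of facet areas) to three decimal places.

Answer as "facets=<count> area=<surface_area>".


Hull vertices (11/11): indices [0, 1, 2, 3, 4, 5, 6, 7, 8, 9, 10].

Triangle areas on the boundary:
  f1: (p3, p7, p1) → 63.9690
  f2: (p4, p7, p1) → 56.2208
  f3: (p4, p10, p1) → 123.9649
  f4: (p4, p7, p5) → 28.6511
  f5: (p4, p10, p5) → 61.7474
  f6: (p0, p7, p5) → 38.3277
  f7: (p8, p10, p1) → 48.2333
  f8: (p8, p3, p1) → 37.4381
  f9: (p8, p3, p10) → 31.3398
  f10: (p6, p10, p5) → 10.4773
  f11: (p6, p3, p10) → 18.8085
  f12: (p2, p0, p5) → 13.1042
  f13: (p2, p0, p3) → 8.4819
  f14: (p2, p6, p5) → 59.0300
  f15: (p2, p6, p3) → 26.2954
  f16: (p9, p3, p7) → 50.8283
  f17: (p9, p0, p7) → 11.4597
  f18: (p9, p0, p3) → 11.5687
Σ area = 699.946

Euler: V−E+F = 11−27+18 = 2.

facets=18 area=699.946


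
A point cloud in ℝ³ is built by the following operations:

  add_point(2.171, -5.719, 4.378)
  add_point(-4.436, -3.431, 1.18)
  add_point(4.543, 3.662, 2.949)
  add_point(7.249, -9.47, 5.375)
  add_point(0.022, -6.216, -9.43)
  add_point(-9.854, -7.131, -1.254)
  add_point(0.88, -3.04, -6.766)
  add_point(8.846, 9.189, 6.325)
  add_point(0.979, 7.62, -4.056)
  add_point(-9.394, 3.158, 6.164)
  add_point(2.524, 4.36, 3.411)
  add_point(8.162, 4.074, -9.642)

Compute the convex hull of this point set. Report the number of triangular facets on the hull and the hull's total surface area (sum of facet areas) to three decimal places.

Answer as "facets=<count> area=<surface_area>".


Extreme-point indices: [3, 4, 5, 7, 8, 9, 11] — 7 of 12 on the boundary.

Per-facet area ½‖(b−a)×(c−a)‖:
  f1: (p11, p3, p7) → 147.0782
  f2: (p9, p3, p5) → 116.1871
  f3: (p9, p3, p7) → 165.5801
  f4: (p4, p3, p5) → 104.6673
  f5: (p4, p11, p3) → 109.6188
  f6: (p8, p11, p7) → 63.9642
  f7: (p8, p9, p7) → 99.5211
  f8: (p8, p9, p5) → 95.8347
  f9: (p8, p4, p5) → 94.9674
  f10: (p8, p4, p11) → 63.0189
Σ area = 1060.438

Check V−E+F: 7 − 15 + 10 = 2.

facets=10 area=1060.438


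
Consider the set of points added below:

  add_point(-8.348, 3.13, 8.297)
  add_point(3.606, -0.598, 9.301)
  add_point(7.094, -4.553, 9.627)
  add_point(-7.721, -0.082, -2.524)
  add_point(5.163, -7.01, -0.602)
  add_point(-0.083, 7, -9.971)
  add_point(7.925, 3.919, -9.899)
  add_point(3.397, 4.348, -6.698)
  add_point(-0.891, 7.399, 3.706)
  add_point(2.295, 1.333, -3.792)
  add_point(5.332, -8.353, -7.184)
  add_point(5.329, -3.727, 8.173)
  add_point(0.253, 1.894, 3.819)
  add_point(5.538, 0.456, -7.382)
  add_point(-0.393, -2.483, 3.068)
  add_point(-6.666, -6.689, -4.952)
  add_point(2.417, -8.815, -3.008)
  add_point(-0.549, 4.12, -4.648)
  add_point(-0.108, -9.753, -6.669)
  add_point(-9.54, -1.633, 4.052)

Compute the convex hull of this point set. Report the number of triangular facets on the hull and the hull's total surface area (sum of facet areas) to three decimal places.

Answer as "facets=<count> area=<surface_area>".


Hull vertices (12/20): indices [0, 1, 2, 3, 5, 6, 8, 10, 15, 16, 18, 19].

Per-facet area ½‖(b−a)×(c−a)‖:
  f1: (p2, p18, p19) → 132.9925
  f2: (p8, p2, p6) → 127.9194
  f3: (p5, p18, p6) → 68.5543
  f4: (p5, p8, p6) → 58.7094
  f5: (p10, p18, p6) → 32.2961
  f6: (p10, p2, p6) → 111.1346
  f7: (p0, p2, p19) → 55.7883
  f8: (p0, p5, p8) → 57.7203
  f9: (p15, p18, p19) → 31.1398
  f10: (p15, p5, p18) → 59.3007
  f11: (p16, p2, p18) → 8.2641
  f12: (p16, p10, p18) → 11.0005
  f13: (p16, p10, p2) → 30.9865
  f14: (p1, p8, p2) → 14.2217
  f15: (p1, p0, p2) → 17.1938
  f16: (p1, p0, p8) → 50.6673
  f17: (p3, p15, p19) → 24.6065
  f18: (p3, p15, p5) → 44.3830
  f19: (p3, p0, p19) → 20.7689
  f20: (p3, p0, p5) → 65.2528
Σ area = 1022.901

Euler characteristic 12−30+20 = 2 ✓

facets=20 area=1022.901


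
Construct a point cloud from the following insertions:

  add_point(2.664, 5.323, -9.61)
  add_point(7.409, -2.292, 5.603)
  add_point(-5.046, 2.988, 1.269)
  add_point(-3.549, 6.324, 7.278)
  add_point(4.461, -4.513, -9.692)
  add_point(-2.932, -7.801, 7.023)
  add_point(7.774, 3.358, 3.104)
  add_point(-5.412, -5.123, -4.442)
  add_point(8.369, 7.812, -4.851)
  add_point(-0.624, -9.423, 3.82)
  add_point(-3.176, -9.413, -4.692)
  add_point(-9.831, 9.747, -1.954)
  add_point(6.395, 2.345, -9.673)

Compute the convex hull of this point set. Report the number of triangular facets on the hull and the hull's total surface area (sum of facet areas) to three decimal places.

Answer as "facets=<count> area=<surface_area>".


Hull vertices (12/13): indices [0, 1, 3, 4, 5, 6, 7, 8, 9, 10, 11, 12].

Facet areas (half cross-product norm):
  f1: (p3, p8, p11) → 97.4223
  f2: (p0, p8, p11) → 58.7711
  f3: (p10, p4, p9) → 44.5570
  f4: (p1, p4, p9) → 78.8823
  f5: (p12, p0, p8) → 17.4286
  f6: (p12, p0, p4) → 15.6747
  f7: (p12, p1, p8) → 54.9171
  f8: (p12, p1, p4) → 55.0430
  f9: (p7, p0, p11) → 97.7529
  f10: (p7, p0, p4) → 55.6569
  f11: (p7, p10, p4) → 25.0573
  f12: (p6, p3, p8) → 55.1733
  f13: (p6, p1, p8) → 16.9447
  f14: (p6, p1, p3) → 38.4381
  f15: (p5, p1, p9) → 23.2282
  f16: (p5, p1, p3) → 75.5045
  f17: (p5, p3, p11) → 78.7236
  f18: (p5, p7, p11) → 93.8596
  f19: (p5, p10, p9) → 15.6715
  f20: (p5, p7, p10) → 28.2686
Σ area = 1026.975

Check V−E+F: 12 − 30 + 20 = 2.

facets=20 area=1026.975


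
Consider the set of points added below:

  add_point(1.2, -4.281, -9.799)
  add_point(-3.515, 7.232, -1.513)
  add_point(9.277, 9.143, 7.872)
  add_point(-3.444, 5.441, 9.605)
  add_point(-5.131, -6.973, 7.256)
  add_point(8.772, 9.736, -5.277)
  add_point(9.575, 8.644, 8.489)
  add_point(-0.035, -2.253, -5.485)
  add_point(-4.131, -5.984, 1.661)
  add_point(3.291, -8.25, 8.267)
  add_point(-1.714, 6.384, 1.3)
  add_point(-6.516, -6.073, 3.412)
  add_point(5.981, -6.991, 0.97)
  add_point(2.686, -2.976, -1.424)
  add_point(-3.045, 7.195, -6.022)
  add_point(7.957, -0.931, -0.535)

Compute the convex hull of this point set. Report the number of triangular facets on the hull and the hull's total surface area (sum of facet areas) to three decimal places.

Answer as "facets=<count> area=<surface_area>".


Points on the hull: [0, 1, 2, 3, 4, 5, 6, 9, 11, 12, 14, 15] (12 of 16).

Per-facet area ½‖(b−a)×(c−a)‖:
  f1: (p0, p9, p11) → 85.8487
  f2: (p14, p0, p11) → 93.6150
  f3: (p3, p9, p6) → 100.5075
  f4: (p4, p9, p11) → 15.8835
  f5: (p4, p3, p11) → 26.6643
  f6: (p4, p3, p9) → 54.6685
  f7: (p1, p14, p11) → 30.7705
  f8: (p1, p3, p11) → 71.6356
  f9: (p12, p0, p9) → 32.7617
  f10: (p12, p15, p0) → 37.8563
  f11: (p12, p9, p6) → 68.6155
  f12: (p12, p15, p6) → 36.2907
  f13: (p5, p14, p0) → 77.0032
  f14: (p5, p15, p0) → 69.8814
  f15: (p5, p15, p6) → 71.3859
  f16: (p5, p1, p14) → 27.4308
  f17: (p2, p5, p6) → 3.5846
  f18: (p2, p5, p1) → 83.2694
  f19: (p2, p3, p6) → 5.6460
  f20: (p2, p1, p3) → 74.1909
Σ area = 1067.510

Euler: V−E+F = 12−30+20 = 2.

facets=20 area=1067.510


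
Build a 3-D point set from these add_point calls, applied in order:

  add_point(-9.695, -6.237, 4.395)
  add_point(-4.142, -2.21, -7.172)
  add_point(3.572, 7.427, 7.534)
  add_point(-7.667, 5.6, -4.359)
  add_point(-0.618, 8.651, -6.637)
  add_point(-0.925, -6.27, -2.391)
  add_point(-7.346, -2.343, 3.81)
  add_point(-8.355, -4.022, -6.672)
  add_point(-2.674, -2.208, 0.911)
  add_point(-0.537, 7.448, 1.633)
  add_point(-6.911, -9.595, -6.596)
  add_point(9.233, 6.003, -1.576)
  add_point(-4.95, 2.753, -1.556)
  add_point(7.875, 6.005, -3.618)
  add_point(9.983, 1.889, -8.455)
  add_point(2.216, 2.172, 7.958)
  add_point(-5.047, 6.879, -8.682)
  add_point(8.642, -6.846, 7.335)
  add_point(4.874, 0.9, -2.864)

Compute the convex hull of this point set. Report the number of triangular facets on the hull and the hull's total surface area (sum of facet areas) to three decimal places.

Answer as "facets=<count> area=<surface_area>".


facets=24 area=1143.625

Points on the hull: [0, 2, 3, 4, 6, 7, 9, 10, 11, 13, 14, 15, 16, 17] (14 of 19).

Facet areas (half cross-product norm):
  f1: (p17, p15, p0) → 83.2290
  f2: (p10, p16, p14) → 129.4746
  f3: (p10, p17, p0) → 109.3680
  f4: (p10, p17, p14) → 169.2334
  f5: (p11, p17, p14) → 62.8282
  f6: (p6, p3, p0) → 19.4271
  f7: (p7, p10, p16) → 17.9275
  f8: (p7, p3, p16) → 25.7810
  f9: (p7, p10, p0) → 32.2322
  f10: (p7, p3, p0) → 56.3490
  f11: (p4, p16, p14) → 29.0320
  f12: (p4, p3, p16) → 13.2957
  f13: (p13, p11, p14) → 7.4200
  f14: (p13, p4, p14) → 30.6204
  f15: (p13, p4, p11) → 7.3704
  f16: (p2, p4, p11) → 61.2360
  f17: (p2, p17, p15) → 23.2897
  f18: (p2, p11, p17) → 77.9068
  f19: (p2, p6, p3) → 83.3422
  f20: (p2, p15, p0) → 28.3497
  f21: (p2, p6, p0) → 15.9731
  f22: (p9, p4, p3) → 31.6303
  f23: (p9, p2, p3) → 11.0255
  f24: (p9, p2, p4) → 17.2834
Σ area = 1143.625

Check V−E+F: 14 − 36 + 24 = 2.


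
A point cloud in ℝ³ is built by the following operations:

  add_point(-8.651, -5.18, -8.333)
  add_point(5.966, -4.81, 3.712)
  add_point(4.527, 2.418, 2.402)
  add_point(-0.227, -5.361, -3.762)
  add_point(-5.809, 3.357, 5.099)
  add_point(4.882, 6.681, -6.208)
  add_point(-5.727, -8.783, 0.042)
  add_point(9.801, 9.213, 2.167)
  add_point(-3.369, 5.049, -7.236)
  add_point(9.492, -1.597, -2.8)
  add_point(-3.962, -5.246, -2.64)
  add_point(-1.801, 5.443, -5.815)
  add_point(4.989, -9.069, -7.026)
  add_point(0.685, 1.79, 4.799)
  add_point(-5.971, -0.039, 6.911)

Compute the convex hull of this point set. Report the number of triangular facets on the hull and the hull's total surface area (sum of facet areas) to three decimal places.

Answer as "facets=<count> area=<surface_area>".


Points on the hull: [0, 1, 4, 5, 6, 7, 8, 9, 12, 14] (10 of 15).

Per-facet area ½‖(b−a)×(c−a)‖:
  f1: (p1, p14, p7) → 96.4970
  f2: (p6, p12, p0) → 59.9879
  f3: (p6, p14, p0) → 51.7186
  f4: (p6, p1, p12) → 66.5524
  f5: (p6, p1, p14) → 65.7111
  f6: (p9, p5, p7) → 48.2169
  f7: (p9, p5, p12) → 46.9441
  f8: (p9, p1, p7) → 48.0009
  f9: (p9, p1, p12) → 38.6335
  f10: (p4, p14, p7) → 29.5143
  f11: (p4, p14, p0) → 31.0375
  f12: (p8, p5, p7) → 33.1275
  f13: (p8, p4, p7) → 98.7978
  f14: (p8, p4, p0) → 72.8861
  f15: (p8, p12, p0) → 80.6177
  f16: (p8, p5, p12) → 65.5763
Σ area = 933.820

Euler: V−E+F = 10−24+16 = 2.

facets=16 area=933.820


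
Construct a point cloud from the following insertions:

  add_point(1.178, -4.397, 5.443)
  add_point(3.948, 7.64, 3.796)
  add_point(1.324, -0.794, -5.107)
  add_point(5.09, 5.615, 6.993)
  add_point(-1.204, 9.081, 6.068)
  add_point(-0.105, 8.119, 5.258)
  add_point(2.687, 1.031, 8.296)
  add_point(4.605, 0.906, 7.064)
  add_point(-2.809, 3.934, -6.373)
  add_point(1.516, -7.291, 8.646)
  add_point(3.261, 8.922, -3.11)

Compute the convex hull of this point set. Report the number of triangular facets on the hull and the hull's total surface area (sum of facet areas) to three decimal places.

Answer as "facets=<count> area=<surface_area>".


9 of the 11 inputs are extreme points: [1, 2, 3, 4, 6, 7, 8, 9, 10].

Per-facet area ½‖(b−a)×(c−a)‖:
  f1: (p4, p9, p8) → 111.3250
  f2: (p2, p9, p8) → 42.1384
  f3: (p1, p4, p3) → 11.4618
  f4: (p6, p9, p3) → 8.6583
  f5: (p6, p4, p3) → 19.3075
  f6: (p6, p4, p9) → 22.4214
  f7: (p7, p9, p3) → 6.3088
  f8: (p7, p2, p9) → 56.5601
  f9: (p10, p1, p3) → 5.7035
  f10: (p10, p7, p3) → 24.3453
  f11: (p10, p7, p2) → 59.7900
  f12: (p10, p2, p8) → 27.1030
  f13: (p10, p4, p8) → 43.3813
  f14: (p10, p1, p4) → 19.8522
Σ area = 458.357

Check V−E+F: 9 − 21 + 14 = 2.

facets=14 area=458.357


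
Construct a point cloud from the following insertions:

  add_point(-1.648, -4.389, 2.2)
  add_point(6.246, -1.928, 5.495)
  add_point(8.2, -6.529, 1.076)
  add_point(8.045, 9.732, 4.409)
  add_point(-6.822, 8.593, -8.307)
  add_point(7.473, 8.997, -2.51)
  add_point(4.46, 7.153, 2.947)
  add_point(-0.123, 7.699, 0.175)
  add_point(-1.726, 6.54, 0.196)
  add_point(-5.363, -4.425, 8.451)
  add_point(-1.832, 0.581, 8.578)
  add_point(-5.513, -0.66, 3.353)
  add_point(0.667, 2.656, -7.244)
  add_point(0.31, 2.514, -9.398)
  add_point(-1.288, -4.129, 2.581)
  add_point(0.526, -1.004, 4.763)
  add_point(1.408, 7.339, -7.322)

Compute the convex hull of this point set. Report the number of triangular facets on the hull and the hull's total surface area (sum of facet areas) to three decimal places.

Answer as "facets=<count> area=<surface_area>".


12 of the 17 inputs are extreme points: [0, 1, 2, 3, 4, 5, 7, 8, 9, 10, 13, 16].

Facet areas (half cross-product norm):
  f1: (p9, p10, p4) → 58.3844
  f2: (p5, p3, p4) → 48.0766
  f3: (p5, p3, p2) → 55.2511
  f4: (p7, p3, p4) → 25.2693
  f5: (p7, p10, p3) → 52.3799
  f6: (p1, p3, p2) → 32.3786
  f7: (p1, p10, p3) → 53.0290
  f8: (p1, p9, p2) → 38.9785
  f9: (p1, p9, p10) → 26.4605
  f10: (p0, p9, p4) → 59.0819
  f11: (p0, p9, p2) → 29.7571
  f12: (p13, p5, p2) → 87.7727
  f13: (p13, p0, p4) → 63.8754
  f14: (p13, p0, p2) → 68.5887
  f15: (p8, p10, p4) → 31.4540
  f16: (p8, p7, p4) → 9.6122
  f17: (p8, p7, p10) → 9.5046
  f18: (p16, p5, p4) → 20.2564
  f19: (p16, p13, p4) → 22.3514
  f20: (p16, p13, p5) → 17.3032
Σ area = 809.766

Euler characteristic 12−30+20 = 2 ✓

facets=20 area=809.766


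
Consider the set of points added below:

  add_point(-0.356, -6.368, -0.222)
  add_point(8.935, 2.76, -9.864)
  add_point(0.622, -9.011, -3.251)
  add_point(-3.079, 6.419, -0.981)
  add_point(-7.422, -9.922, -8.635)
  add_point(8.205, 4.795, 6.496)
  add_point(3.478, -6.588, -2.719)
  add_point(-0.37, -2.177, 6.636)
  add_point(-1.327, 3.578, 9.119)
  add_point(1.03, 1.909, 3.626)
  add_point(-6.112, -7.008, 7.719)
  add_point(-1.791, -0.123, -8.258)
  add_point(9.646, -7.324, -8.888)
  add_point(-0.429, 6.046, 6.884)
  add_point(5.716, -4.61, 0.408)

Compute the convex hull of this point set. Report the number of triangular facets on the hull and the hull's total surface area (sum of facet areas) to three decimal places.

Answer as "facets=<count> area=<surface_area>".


facets=18 area=1045.303

Extreme-point indices: [1, 2, 3, 4, 5, 8, 10, 11, 12, 13, 14] — 11 of 15 on the boundary.

Facet areas (half cross-product norm):
  f1: (p1, p12, p4) → 87.3870
  f2: (p1, p5, p12) → 83.7603
  f3: (p1, p5, p3) → 97.9090
  f4: (p10, p3, p4) → 126.2849
  f5: (p10, p8, p3) → 62.1199
  f6: (p10, p5, p8) → 51.4291
  f7: (p13, p8, p3) → 11.8427
  f8: (p13, p5, p3) → 34.8270
  f9: (p13, p5, p8) → 14.8015
  f10: (p11, p3, p4) → 47.1816
  f11: (p11, p1, p4) → 45.6951
  f12: (p11, p1, p3) → 55.2804
  f13: (p2, p12, p4) → 47.5749
  f14: (p2, p10, p4) → 63.2365
  f15: (p2, p10, p12) → 37.0116
  f16: (p14, p5, p12) → 47.8378
  f17: (p14, p10, p12) → 50.2405
  f18: (p14, p10, p5) → 80.8832
Σ area = 1045.303

Check V−E+F: 11 − 27 + 18 = 2.


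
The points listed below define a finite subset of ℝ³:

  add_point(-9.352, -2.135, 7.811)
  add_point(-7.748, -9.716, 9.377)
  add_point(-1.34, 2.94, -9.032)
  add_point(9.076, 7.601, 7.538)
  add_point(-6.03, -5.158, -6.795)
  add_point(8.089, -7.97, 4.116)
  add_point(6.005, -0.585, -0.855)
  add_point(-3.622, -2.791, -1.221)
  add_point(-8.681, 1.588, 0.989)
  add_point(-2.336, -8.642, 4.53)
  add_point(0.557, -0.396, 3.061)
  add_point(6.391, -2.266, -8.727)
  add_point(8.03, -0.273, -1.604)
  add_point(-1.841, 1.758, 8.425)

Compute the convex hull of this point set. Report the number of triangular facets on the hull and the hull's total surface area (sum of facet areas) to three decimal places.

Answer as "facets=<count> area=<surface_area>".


Extreme-point indices: [0, 1, 2, 3, 4, 5, 8, 9, 11, 12, 13] — 11 of 14 on the boundary.

Triangle areas on the boundary:
  f1: (p5, p1, p3) → 133.4314
  f2: (p13, p1, p0) → 32.4966
  f3: (p13, p1, p3) → 45.5052
  f4: (p8, p2, p3) → 118.6026
  f5: (p8, p13, p0) → 32.1815
  f6: (p8, p13, p3) → 52.3573
  f7: (p12, p5, p3) → 57.9235
  f8: (p11, p12, p5) → 34.0153
  f9: (p11, p2, p3) → 88.6594
  f10: (p11, p12, p3) → 20.0481
  f11: (p4, p8, p2) → 49.6459
  f12: (p4, p11, p2) → 44.7426
  f13: (p4, p1, p0) → 60.3422
  f14: (p4, p8, p0) → 38.7229
  f15: (p4, p11, p5) → 90.7288
  f16: (p9, p5, p1) → 24.4792
  f17: (p9, p4, p1) → 41.2770
  f18: (p9, p4, p5) → 62.9406
Σ area = 1028.100

Check V−E+F: 11 − 27 + 18 = 2.

facets=18 area=1028.100
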